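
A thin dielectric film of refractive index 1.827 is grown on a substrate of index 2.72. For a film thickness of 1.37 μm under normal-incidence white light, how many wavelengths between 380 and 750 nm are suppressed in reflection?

6

At the upper boundary (n = 1.0 to n = 1.827) the reflected ray undergoes a half-wave phase shift.
At the lower boundary (n = 1.827 to n = 2.72) the reflected ray undergoes a half-wave phase shift.
The two reflections carry the same phase change, so no net offset.
So the condition for destructive reflection is 2 n t = (m + ½) λ.
λ = 2 n t / (m + ½) = 5006 / (m + ½) nm.
m=6: 770 nm (IR); m=7: 667 nm (visible); m=8: 589 nm (visible); m=9: 527 nm (visible); m=10: 477 nm (visible); m=11: 435 nm (visible); m=12: 400 nm (visible); m=13: 371 nm (UV).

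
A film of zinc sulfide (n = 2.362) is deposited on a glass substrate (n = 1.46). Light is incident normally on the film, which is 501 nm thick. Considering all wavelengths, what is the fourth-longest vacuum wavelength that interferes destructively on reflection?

592 nm

At the upper boundary (n = 1.0 to n = 2.362) the reflected ray undergoes a half-wave phase shift.
Bottom surface (2.362 → 1.46): reflection off a lower-index medium gives no phase shift.
Exactly one π shift → a net half-wave offset.
For dark reflection here: 2 n t = m λ.
λ = 2 n t / m. The fourth-longest wavelength is m = 4: λ = 2 × 2.362 × 501 / 4.00 = 592 nm.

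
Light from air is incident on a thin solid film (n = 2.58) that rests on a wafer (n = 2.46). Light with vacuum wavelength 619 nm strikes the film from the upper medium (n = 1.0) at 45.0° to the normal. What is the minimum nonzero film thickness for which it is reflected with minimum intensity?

Top surface (1.0 → 2.58): reflection off a higher-index medium gives a half-wave phase shift.
Bottom surface (2.58 → 2.46): reflection off a lower-index medium gives no phase shift.
Exactly one π shift → a net half-wave offset.
For weak reflection here: 2 n t cos θ_r = m λ.
Snell's law: 1.0 sin 45.0° = 2.58 sin θ_r → sin θ_r = 0.274, cos θ_r = 0.962.
Minimum nonzero at m = 1: t = λ / (2 n cos θ_r) = 619 / (2 × 2.58 × 0.962) = 125 nm.

125 nm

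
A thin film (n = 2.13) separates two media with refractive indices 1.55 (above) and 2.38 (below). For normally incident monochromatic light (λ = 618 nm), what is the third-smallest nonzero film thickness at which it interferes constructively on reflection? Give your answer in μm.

At the upper boundary (n = 1.55 to n = 2.13) the reflected ray undergoes a half-wave phase shift.
Bottom surface (2.13 → 2.38): reflection off a higher-index medium gives a half-wave phase shift.
The two reflections carry the same phase change, so no net offset.
For strong reflection here: 2 n t = m λ.
The third-smallest nonzero thickness corresponds to m = 3: t = m λ / (2 n) = 3.00 × 618 / (2 × 2.13) = 435 nm.

0.435 μm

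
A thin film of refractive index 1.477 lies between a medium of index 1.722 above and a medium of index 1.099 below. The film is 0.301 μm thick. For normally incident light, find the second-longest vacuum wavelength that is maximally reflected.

Ray reflecting at the top interface goes from n = 1.722 toward n = 1.477: no phase shift.
Ray reflecting at the bottom interface goes from n = 1.477 toward n = 1.099: no phase shift.
Zero or two π shifts → no net half-wave offset.
With no net inversion, constructive interference in reflection requires 2 n t = m λ.
λ = 2 n t / m. The second-longest wavelength is m = 2: λ = 2 × 1.477 × 301 / 2.00 = 445 nm.

445 nm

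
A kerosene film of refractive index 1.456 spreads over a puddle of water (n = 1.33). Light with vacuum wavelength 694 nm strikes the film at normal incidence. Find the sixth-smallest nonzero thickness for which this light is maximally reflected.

Top surface (1.0 → 1.456): reflection off a higher-index medium gives a half-wave phase shift.
At the lower boundary (n = 1.456 to n = 1.33) the reflected ray undergoes no phase shift.
Exactly one π shift → a net half-wave offset.
For strong reflection here: 2 n t = (m + ½) λ.
The sixth-smallest nonzero thickness corresponds to m = 5: t = (m + ½) λ / (2 n) = 5.50 × 694 / (2 × 1.456) = 1311 nm.

1311 nm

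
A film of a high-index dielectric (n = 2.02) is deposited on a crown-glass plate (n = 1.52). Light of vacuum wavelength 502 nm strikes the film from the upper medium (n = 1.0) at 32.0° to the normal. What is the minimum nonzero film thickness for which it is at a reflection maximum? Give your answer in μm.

Top surface (1.0 → 2.02): reflection off a higher-index medium gives a half-wave phase shift.
Bottom surface (2.02 → 1.52): reflection off a lower-index medium gives no phase shift.
Exactly one π shift → a net half-wave offset.
For strong reflection here: 2 n t cos θ_r = (m + ½) λ.
Snell's law: 1.0 sin 32.0° = 2.02 sin θ_r → sin θ_r = 0.262, cos θ_r = 0.965.
Minimum at m = 0: t = λ / (4 n cos θ_r) = 502 / (4 × 2.02 × 0.965) = 64.4 nm.

0.0644 μm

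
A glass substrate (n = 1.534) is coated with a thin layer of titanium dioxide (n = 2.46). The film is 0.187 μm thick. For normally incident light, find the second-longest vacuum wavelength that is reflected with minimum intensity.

Ray reflecting at the top interface goes from n = 1.0 toward n = 2.46: a half-wave phase shift.
Ray reflecting at the bottom interface goes from n = 2.46 toward n = 1.534: no phase shift.
Net: one phase inversion between the two reflected rays.
With one net inversion, destructive interference in reflection requires 2 n t = m λ.
λ = 2 n t / m. The second-longest wavelength is m = 2: λ = 2 × 2.46 × 187 / 2.00 = 460 nm.

460 nm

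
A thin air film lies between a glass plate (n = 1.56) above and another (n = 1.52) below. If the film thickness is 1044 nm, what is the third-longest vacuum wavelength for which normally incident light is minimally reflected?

696 nm

At the upper boundary (n = 1.56 to n = 1.0) the reflected ray undergoes no phase shift.
Ray reflecting at the bottom interface goes from n = 1.0 toward n = 1.52: a half-wave phase shift.
The two reflections differ by half a wavelength.
With one net inversion, destructive interference in reflection requires 2 n t = m λ.
λ = 2 n t / m. The third-longest wavelength is m = 3: λ = 2 × 1.0 × 1044 / 3.00 = 696 nm.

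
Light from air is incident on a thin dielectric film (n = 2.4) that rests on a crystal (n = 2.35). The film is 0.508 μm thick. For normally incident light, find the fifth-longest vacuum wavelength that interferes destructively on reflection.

Top surface (1.0 → 2.4): reflection off a higher-index medium gives a half-wave phase shift.
Ray reflecting at the bottom interface goes from n = 2.4 toward n = 2.35: no phase shift.
Exactly one π shift → a net half-wave offset.
So the condition for destructive reflection is 2 n t = m λ.
λ = 2 n t / m. The fifth-longest wavelength is m = 5: λ = 2 × 2.4 × 508 / 5.00 = 488 nm.

488 nm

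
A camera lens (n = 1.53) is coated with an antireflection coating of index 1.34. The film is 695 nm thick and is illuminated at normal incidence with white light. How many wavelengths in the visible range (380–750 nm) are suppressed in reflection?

At the upper boundary (n = 1.0 to n = 1.34) the reflected ray undergoes a half-wave phase shift.
At the lower boundary (n = 1.34 to n = 1.53) the reflected ray undergoes a half-wave phase shift.
Zero or two π shifts → no net half-wave offset.
With no net inversion, destructive interference in reflection requires 2 n t = (m + ½) λ.
λ = 2 n t / (m + ½) = 1863 / (m + ½) nm.
m=1: 1242 nm (IR); m=2: 745 nm (visible); m=3: 532 nm (visible); m=4: 414 nm (visible); m=5: 339 nm (UV).

3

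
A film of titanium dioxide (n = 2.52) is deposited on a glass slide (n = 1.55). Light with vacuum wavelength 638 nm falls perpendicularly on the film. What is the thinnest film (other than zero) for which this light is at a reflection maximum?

63.3 nm

Ray reflecting at the top interface goes from n = 1.0 toward n = 2.52: a half-wave phase shift.
Ray reflecting at the bottom interface goes from n = 2.52 toward n = 1.55: no phase shift.
Exactly one π shift → a net half-wave offset.
With one net inversion, constructive interference in reflection requires 2 n t = (m + ½) λ.
Minimum at m = 0: t = λ / (4 n) = 638 / (4 × 2.52) = 63.3 nm.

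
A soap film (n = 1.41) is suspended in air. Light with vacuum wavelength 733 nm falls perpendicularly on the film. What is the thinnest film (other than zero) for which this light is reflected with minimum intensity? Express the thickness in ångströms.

At the upper boundary (n = 1.0 to n = 1.41) the reflected ray undergoes a half-wave phase shift.
Bottom surface (1.41 → 1.0): reflection off a lower-index medium gives no phase shift.
The two reflections differ by half a wavelength.
For dark reflection here: 2 n t = m λ.
Minimum nonzero at m = 1: t = λ / (2 n) = 733 / (2 × 1.41) = 260 nm.

2599 Å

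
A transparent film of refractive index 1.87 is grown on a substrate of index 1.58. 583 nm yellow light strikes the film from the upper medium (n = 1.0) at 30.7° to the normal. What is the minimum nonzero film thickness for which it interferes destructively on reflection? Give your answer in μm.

Ray reflecting at the top interface goes from n = 1.0 toward n = 1.87: a half-wave phase shift.
Bottom surface (1.87 → 1.58): reflection off a lower-index medium gives no phase shift.
Exactly one π shift → a net half-wave offset.
With one net inversion, destructive interference in reflection requires 2 n t cos θ_r = m λ.
Snell's law: 1.0 sin 30.7° = 1.87 sin θ_r → sin θ_r = 0.273, cos θ_r = 0.962.
Minimum nonzero at m = 1: t = λ / (2 n cos θ_r) = 583 / (2 × 1.87 × 0.962) = 162 nm.

0.162 μm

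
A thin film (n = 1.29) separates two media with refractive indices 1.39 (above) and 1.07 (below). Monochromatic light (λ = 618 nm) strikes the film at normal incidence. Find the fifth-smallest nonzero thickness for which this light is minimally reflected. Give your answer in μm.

1.08 μm

At the upper boundary (n = 1.39 to n = 1.29) the reflected ray undergoes no phase shift.
At the lower boundary (n = 1.29 to n = 1.07) the reflected ray undergoes no phase shift.
The two reflections carry the same phase change, so no net offset.
So the condition for destructive reflection is 2 n t = (m + ½) λ.
The fifth-smallest nonzero thickness corresponds to m = 4: t = (m + ½) λ / (2 n) = 4.50 × 618 / (2 × 1.29) = 1078 nm.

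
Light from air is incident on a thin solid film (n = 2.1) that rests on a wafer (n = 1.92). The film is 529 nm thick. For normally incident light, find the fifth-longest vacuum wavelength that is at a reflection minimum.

444 nm

Top surface (1.0 → 2.1): reflection off a higher-index medium gives a half-wave phase shift.
Bottom surface (2.1 → 1.92): reflection off a lower-index medium gives no phase shift.
The two reflections differ by half a wavelength.
So the condition for destructive reflection is 2 n t = m λ.
λ = 2 n t / m. The fifth-longest wavelength is m = 5: λ = 2 × 2.1 × 529 / 5.00 = 444 nm.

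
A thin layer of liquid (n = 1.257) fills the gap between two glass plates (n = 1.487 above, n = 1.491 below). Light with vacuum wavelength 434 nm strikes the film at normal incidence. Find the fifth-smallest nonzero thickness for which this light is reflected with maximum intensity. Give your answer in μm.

0.777 μm

Top surface (1.487 → 1.257): reflection off a lower-index medium gives no phase shift.
Ray reflecting at the bottom interface goes from n = 1.257 toward n = 1.491: a half-wave phase shift.
Exactly one π shift → a net half-wave offset.
With one net inversion, constructive interference in reflection requires 2 n t = (m + ½) λ.
The fifth-smallest nonzero thickness corresponds to m = 4: t = (m + ½) λ / (2 n) = 4.50 × 434 / (2 × 1.257) = 777 nm.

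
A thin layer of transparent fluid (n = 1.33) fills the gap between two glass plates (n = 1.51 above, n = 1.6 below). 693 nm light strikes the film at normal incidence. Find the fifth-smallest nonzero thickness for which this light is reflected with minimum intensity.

Top surface (1.51 → 1.33): reflection off a lower-index medium gives no phase shift.
Bottom surface (1.33 → 1.6): reflection off a higher-index medium gives a half-wave phase shift.
The two reflections differ by half a wavelength.
For weak reflection here: 2 n t = m λ.
The fifth-smallest nonzero thickness corresponds to m = 5: t = m λ / (2 n) = 5.00 × 693 / (2 × 1.33) = 1303 nm.

1303 nm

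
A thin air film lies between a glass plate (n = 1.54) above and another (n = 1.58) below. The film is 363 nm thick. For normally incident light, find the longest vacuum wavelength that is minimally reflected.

At the upper boundary (n = 1.54 to n = 1.0) the reflected ray undergoes no phase shift.
At the lower boundary (n = 1.0 to n = 1.58) the reflected ray undergoes a half-wave phase shift.
Exactly one π shift → a net half-wave offset.
For weak reflection here: 2 n t = m λ.
λ = 2 n t / m. The longest wavelength is m = 1: λ = 2 × 1.0 × 363 / 1.00 = 726 nm.

726 nm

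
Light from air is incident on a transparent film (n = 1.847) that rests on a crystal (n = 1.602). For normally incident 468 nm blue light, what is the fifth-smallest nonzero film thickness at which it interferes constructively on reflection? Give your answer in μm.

0.570 μm

Ray reflecting at the top interface goes from n = 1.0 toward n = 1.847: a half-wave phase shift.
At the lower boundary (n = 1.847 to n = 1.602) the reflected ray undergoes no phase shift.
Net: one phase inversion between the two reflected rays.
For bright reflection here: 2 n t = (m + ½) λ.
The fifth-smallest nonzero thickness corresponds to m = 4: t = (m + ½) λ / (2 n) = 4.50 × 468 / (2 × 1.847) = 570 nm.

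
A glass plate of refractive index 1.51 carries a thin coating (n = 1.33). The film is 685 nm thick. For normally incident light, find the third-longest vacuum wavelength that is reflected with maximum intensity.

607 nm

Top surface (1.0 → 1.33): reflection off a higher-index medium gives a half-wave phase shift.
Ray reflecting at the bottom interface goes from n = 1.33 toward n = 1.51: a half-wave phase shift.
The two reflections carry the same phase change, so no net offset.
So the condition for constructive reflection is 2 n t = m λ.
λ = 2 n t / m. The third-longest wavelength is m = 3: λ = 2 × 1.33 × 685 / 3.00 = 607 nm.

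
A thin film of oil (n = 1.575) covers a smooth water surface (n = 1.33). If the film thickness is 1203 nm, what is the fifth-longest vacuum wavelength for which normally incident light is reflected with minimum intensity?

Top surface (1.0 → 1.575): reflection off a higher-index medium gives a half-wave phase shift.
At the lower boundary (n = 1.575 to n = 1.33) the reflected ray undergoes no phase shift.
The two reflections differ by half a wavelength.
For weak reflection here: 2 n t = m λ.
λ = 2 n t / m. The fifth-longest wavelength is m = 5: λ = 2 × 1.575 × 1203 / 5.00 = 758 nm.

758 nm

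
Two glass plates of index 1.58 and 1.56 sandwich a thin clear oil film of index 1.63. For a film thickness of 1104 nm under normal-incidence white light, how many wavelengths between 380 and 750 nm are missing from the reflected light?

At the upper boundary (n = 1.58 to n = 1.63) the reflected ray undergoes a half-wave phase shift.
Ray reflecting at the bottom interface goes from n = 1.63 toward n = 1.56: no phase shift.
Net: one phase inversion between the two reflected rays.
For dark reflection here: 2 n t = m λ.
λ = 2 n t / m = 3599 / m nm.
m=4: 900 nm (IR); m=5: 720 nm (visible); m=6: 600 nm (visible); m=7: 514 nm (visible); m=8: 450 nm (visible); m=9: 400 nm (visible); m=10: 360 nm (UV).

5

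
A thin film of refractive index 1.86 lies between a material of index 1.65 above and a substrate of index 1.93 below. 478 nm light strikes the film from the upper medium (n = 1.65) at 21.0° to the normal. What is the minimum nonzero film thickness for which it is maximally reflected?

136 nm

At the upper boundary (n = 1.65 to n = 1.86) the reflected ray undergoes a half-wave phase shift.
Bottom surface (1.86 → 1.93): reflection off a higher-index medium gives a half-wave phase shift.
The two reflections carry the same phase change, so no net offset.
So the condition for constructive reflection is 2 n t cos θ_r = m λ.
Snell's law: 1.65 sin 21.0° = 1.86 sin θ_r → sin θ_r = 0.318, cos θ_r = 0.948.
Minimum nonzero at m = 1: t = λ / (2 n cos θ_r) = 478 / (2 × 1.86 × 0.948) = 136 nm.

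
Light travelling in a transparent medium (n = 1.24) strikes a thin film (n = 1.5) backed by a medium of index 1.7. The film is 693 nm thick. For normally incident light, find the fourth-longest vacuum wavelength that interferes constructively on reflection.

At the upper boundary (n = 1.24 to n = 1.5) the reflected ray undergoes a half-wave phase shift.
Ray reflecting at the bottom interface goes from n = 1.5 toward n = 1.7: a half-wave phase shift.
Net: no relative phase inversion (both shifts match).
For bright reflection here: 2 n t = m λ.
λ = 2 n t / m. The fourth-longest wavelength is m = 4: λ = 2 × 1.5 × 693 / 4.00 = 520 nm.

520 nm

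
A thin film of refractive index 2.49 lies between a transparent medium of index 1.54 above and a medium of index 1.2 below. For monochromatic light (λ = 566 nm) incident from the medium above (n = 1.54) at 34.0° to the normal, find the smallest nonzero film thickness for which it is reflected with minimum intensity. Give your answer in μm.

0.121 μm

Top surface (1.54 → 2.49): reflection off a higher-index medium gives a half-wave phase shift.
Ray reflecting at the bottom interface goes from n = 2.49 toward n = 1.2: no phase shift.
Net: one phase inversion between the two reflected rays.
So the condition for destructive reflection is 2 n t cos θ_r = m λ.
Snell's law: 1.54 sin 34.0° = 2.49 sin θ_r → sin θ_r = 0.346, cos θ_r = 0.938.
Minimum nonzero at m = 1: t = λ / (2 n cos θ_r) = 566 / (2 × 2.49 × 0.938) = 121 nm.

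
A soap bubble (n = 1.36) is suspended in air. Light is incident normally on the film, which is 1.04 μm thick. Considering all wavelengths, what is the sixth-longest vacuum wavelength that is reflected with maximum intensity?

At the upper boundary (n = 1.0 to n = 1.36) the reflected ray undergoes a half-wave phase shift.
Ray reflecting at the bottom interface goes from n = 1.36 toward n = 1.0: no phase shift.
Net: one phase inversion between the two reflected rays.
For maximum reflection here: 2 n t = (m + ½) λ.
λ = 2 n t / (m + ½). The sixth-longest wavelength is m = 5: λ = 2 × 1.36 × 1040 / 5.50 = 514 nm.

514 nm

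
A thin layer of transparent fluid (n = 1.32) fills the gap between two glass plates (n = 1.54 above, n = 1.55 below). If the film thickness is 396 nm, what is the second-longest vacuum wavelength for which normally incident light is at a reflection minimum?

Ray reflecting at the top interface goes from n = 1.54 toward n = 1.32: no phase shift.
Ray reflecting at the bottom interface goes from n = 1.32 toward n = 1.55: a half-wave phase shift.
The two reflections differ by half a wavelength.
For minimum reflection here: 2 n t = m λ.
λ = 2 n t / m. The second-longest wavelength is m = 2: λ = 2 × 1.32 × 396 / 2.00 = 523 nm.

523 nm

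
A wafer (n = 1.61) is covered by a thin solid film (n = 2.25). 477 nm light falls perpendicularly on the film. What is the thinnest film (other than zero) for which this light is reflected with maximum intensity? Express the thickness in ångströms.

530 Å

Top surface (1.0 → 2.25): reflection off a higher-index medium gives a half-wave phase shift.
Bottom surface (2.25 → 1.61): reflection off a lower-index medium gives no phase shift.
The two reflections differ by half a wavelength.
With one net inversion, constructive interference in reflection requires 2 n t = (m + ½) λ.
Minimum at m = 0: t = λ / (4 n) = 477 / (4 × 2.25) = 53.0 nm.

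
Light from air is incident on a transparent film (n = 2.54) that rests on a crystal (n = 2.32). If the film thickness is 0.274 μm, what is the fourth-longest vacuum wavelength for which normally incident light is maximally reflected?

398 nm

Ray reflecting at the top interface goes from n = 1.0 toward n = 2.54: a half-wave phase shift.
At the lower boundary (n = 2.54 to n = 2.32) the reflected ray undergoes no phase shift.
The two reflections differ by half a wavelength.
So the condition for constructive reflection is 2 n t = (m + ½) λ.
λ = 2 n t / (m + ½). The fourth-longest wavelength is m = 3: λ = 2 × 2.54 × 274 / 3.50 = 398 nm.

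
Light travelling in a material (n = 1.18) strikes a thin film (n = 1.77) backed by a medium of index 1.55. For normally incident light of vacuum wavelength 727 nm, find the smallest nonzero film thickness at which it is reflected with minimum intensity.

At the upper boundary (n = 1.18 to n = 1.77) the reflected ray undergoes a half-wave phase shift.
Bottom surface (1.77 → 1.55): reflection off a lower-index medium gives no phase shift.
Net: one phase inversion between the two reflected rays.
For weak reflection here: 2 n t = m λ.
Minimum nonzero at m = 1: t = λ / (2 n) = 727 / (2 × 1.77) = 205 nm.

205 nm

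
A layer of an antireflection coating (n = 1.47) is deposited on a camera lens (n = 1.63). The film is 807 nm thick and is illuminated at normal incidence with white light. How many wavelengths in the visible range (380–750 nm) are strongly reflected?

3

Ray reflecting at the top interface goes from n = 1.0 toward n = 1.47: a half-wave phase shift.
Ray reflecting at the bottom interface goes from n = 1.47 toward n = 1.63: a half-wave phase shift.
Zero or two π shifts → no net half-wave offset.
For bright reflection here: 2 n t = m λ.
λ = 2 n t / m = 2373 / m nm.
m=3: 791 nm (IR); m=4: 593 nm (visible); m=5: 475 nm (visible); m=6: 395 nm (visible); m=7: 339 nm (UV).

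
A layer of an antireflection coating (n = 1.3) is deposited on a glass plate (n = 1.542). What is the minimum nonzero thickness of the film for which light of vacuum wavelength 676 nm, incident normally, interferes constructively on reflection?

260 nm

At the upper boundary (n = 1.0 to n = 1.3) the reflected ray undergoes a half-wave phase shift.
Bottom surface (1.3 → 1.542): reflection off a higher-index medium gives a half-wave phase shift.
The two reflections carry the same phase change, so no net offset.
For maximum reflection here: 2 n t = m λ.
Minimum nonzero at m = 1: t = λ / (2 n) = 676 / (2 × 1.3) = 260 nm.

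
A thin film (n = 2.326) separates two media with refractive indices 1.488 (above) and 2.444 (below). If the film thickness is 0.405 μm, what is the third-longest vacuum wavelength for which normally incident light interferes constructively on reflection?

628 nm

Ray reflecting at the top interface goes from n = 1.488 toward n = 2.326: a half-wave phase shift.
At the lower boundary (n = 2.326 to n = 2.444) the reflected ray undergoes a half-wave phase shift.
Zero or two π shifts → no net half-wave offset.
With no net inversion, constructive interference in reflection requires 2 n t = m λ.
λ = 2 n t / m. The third-longest wavelength is m = 3: λ = 2 × 2.326 × 405 / 3.00 = 628 nm.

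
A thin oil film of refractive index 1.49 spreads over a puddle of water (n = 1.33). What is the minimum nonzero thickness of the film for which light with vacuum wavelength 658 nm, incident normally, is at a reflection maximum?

Ray reflecting at the top interface goes from n = 1.0 toward n = 1.49: a half-wave phase shift.
Bottom surface (1.49 → 1.33): reflection off a lower-index medium gives no phase shift.
Exactly one π shift → a net half-wave offset.
So the condition for constructive reflection is 2 n t = (m + ½) λ.
Minimum at m = 0: t = λ / (4 n) = 658 / (4 × 1.49) = 110 nm.

110 nm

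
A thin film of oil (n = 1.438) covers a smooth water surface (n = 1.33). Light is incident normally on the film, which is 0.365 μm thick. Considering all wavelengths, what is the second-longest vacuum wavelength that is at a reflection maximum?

700 nm

Top surface (1.0 → 1.438): reflection off a higher-index medium gives a half-wave phase shift.
Ray reflecting at the bottom interface goes from n = 1.438 toward n = 1.33: no phase shift.
The two reflections differ by half a wavelength.
For bright reflection here: 2 n t = (m + ½) λ.
λ = 2 n t / (m + ½). The second-longest wavelength is m = 1: λ = 2 × 1.438 × 365 / 1.50 = 700 nm.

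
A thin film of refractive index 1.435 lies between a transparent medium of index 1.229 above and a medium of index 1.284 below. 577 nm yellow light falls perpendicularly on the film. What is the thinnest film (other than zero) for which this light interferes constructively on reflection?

Top surface (1.229 → 1.435): reflection off a higher-index medium gives a half-wave phase shift.
At the lower boundary (n = 1.435 to n = 1.284) the reflected ray undergoes no phase shift.
Exactly one π shift → a net half-wave offset.
For bright reflection here: 2 n t = (m + ½) λ.
Minimum at m = 0: t = λ / (4 n) = 577 / (4 × 1.435) = 101 nm.

101 nm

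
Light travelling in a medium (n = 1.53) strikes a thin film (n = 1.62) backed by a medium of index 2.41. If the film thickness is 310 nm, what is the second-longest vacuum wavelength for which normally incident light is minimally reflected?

Top surface (1.53 → 1.62): reflection off a higher-index medium gives a half-wave phase shift.
Ray reflecting at the bottom interface goes from n = 1.62 toward n = 2.41: a half-wave phase shift.
Zero or two π shifts → no net half-wave offset.
So the condition for destructive reflection is 2 n t = (m + ½) λ.
λ = 2 n t / (m + ½). The second-longest wavelength is m = 1: λ = 2 × 1.62 × 310 / 1.50 = 670 nm.

670 nm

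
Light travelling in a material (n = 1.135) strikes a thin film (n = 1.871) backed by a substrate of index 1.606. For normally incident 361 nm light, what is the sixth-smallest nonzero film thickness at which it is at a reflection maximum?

531 nm

At the upper boundary (n = 1.135 to n = 1.871) the reflected ray undergoes a half-wave phase shift.
Ray reflecting at the bottom interface goes from n = 1.871 toward n = 1.606: no phase shift.
The two reflections differ by half a wavelength.
For strong reflection here: 2 n t = (m + ½) λ.
The sixth-smallest nonzero thickness corresponds to m = 5: t = (m + ½) λ / (2 n) = 5.50 × 361 / (2 × 1.871) = 531 nm.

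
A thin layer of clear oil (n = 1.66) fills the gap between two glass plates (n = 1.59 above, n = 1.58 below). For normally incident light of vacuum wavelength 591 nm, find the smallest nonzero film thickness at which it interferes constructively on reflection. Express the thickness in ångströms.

890 Å

Ray reflecting at the top interface goes from n = 1.59 toward n = 1.66: a half-wave phase shift.
Bottom surface (1.66 → 1.58): reflection off a lower-index medium gives no phase shift.
Net: one phase inversion between the two reflected rays.
For bright reflection here: 2 n t = (m + ½) λ.
Minimum at m = 0: t = λ / (4 n) = 591 / (4 × 1.66) = 89.0 nm.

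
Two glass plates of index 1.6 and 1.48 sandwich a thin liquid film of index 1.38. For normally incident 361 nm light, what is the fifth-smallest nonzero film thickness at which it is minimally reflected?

Ray reflecting at the top interface goes from n = 1.6 toward n = 1.38: no phase shift.
At the lower boundary (n = 1.38 to n = 1.48) the reflected ray undergoes a half-wave phase shift.
Net: one phase inversion between the two reflected rays.
For weak reflection here: 2 n t = m λ.
The fifth-smallest nonzero thickness corresponds to m = 5: t = m λ / (2 n) = 5.00 × 361 / (2 × 1.38) = 654 nm.

654 nm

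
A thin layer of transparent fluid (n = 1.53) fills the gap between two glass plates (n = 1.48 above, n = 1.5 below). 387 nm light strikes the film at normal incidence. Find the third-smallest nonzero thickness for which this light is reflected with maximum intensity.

At the upper boundary (n = 1.48 to n = 1.53) the reflected ray undergoes a half-wave phase shift.
Ray reflecting at the bottom interface goes from n = 1.53 toward n = 1.5: no phase shift.
Net: one phase inversion between the two reflected rays.
For bright reflection here: 2 n t = (m + ½) λ.
The third-smallest nonzero thickness corresponds to m = 2: t = (m + ½) λ / (2 n) = 2.50 × 387 / (2 × 1.53) = 316 nm.

316 nm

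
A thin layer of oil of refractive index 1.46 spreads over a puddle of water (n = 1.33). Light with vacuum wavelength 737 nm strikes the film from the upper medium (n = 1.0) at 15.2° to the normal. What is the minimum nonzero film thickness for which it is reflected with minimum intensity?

At the upper boundary (n = 1.0 to n = 1.46) the reflected ray undergoes a half-wave phase shift.
Bottom surface (1.46 → 1.33): reflection off a lower-index medium gives no phase shift.
Net: one phase inversion between the two reflected rays.
For weak reflection here: 2 n t cos θ_r = m λ.
Snell's law: 1.0 sin 15.2° = 1.46 sin θ_r → sin θ_r = 0.180, cos θ_r = 0.984.
Minimum nonzero at m = 1: t = λ / (2 n cos θ_r) = 737 / (2 × 1.46 × 0.984) = 257 nm.

257 nm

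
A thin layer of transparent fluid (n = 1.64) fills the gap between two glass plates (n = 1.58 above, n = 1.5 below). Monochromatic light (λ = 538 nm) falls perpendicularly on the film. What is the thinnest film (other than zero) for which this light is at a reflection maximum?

Ray reflecting at the top interface goes from n = 1.58 toward n = 1.64: a half-wave phase shift.
Ray reflecting at the bottom interface goes from n = 1.64 toward n = 1.5: no phase shift.
Net: one phase inversion between the two reflected rays.
For strong reflection here: 2 n t = (m + ½) λ.
Minimum at m = 0: t = λ / (4 n) = 538 / (4 × 1.64) = 82.0 nm.

82.0 nm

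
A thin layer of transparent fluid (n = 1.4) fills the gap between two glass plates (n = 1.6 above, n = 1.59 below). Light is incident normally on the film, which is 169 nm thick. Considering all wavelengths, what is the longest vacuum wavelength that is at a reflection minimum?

Top surface (1.6 → 1.4): reflection off a lower-index medium gives no phase shift.
At the lower boundary (n = 1.4 to n = 1.59) the reflected ray undergoes a half-wave phase shift.
The two reflections differ by half a wavelength.
With one net inversion, destructive interference in reflection requires 2 n t = m λ.
λ = 2 n t / m. The longest wavelength is m = 1: λ = 2 × 1.4 × 169 / 1.00 = 473 nm.

473 nm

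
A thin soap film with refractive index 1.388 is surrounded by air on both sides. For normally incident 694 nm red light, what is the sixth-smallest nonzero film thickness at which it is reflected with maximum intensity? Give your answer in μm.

1.38 μm

At the upper boundary (n = 1.0 to n = 1.388) the reflected ray undergoes a half-wave phase shift.
At the lower boundary (n = 1.388 to n = 1.0) the reflected ray undergoes no phase shift.
Net: one phase inversion between the two reflected rays.
With one net inversion, constructive interference in reflection requires 2 n t = (m + ½) λ.
The sixth-smallest nonzero thickness corresponds to m = 5: t = (m + ½) λ / (2 n) = 5.50 × 694 / (2 × 1.388) = 1375 nm.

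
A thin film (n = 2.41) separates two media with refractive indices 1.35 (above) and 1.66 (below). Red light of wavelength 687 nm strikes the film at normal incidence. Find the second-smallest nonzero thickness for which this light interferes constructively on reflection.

Top surface (1.35 → 2.41): reflection off a higher-index medium gives a half-wave phase shift.
At the lower boundary (n = 2.41 to n = 1.66) the reflected ray undergoes no phase shift.
Exactly one π shift → a net half-wave offset.
With one net inversion, constructive interference in reflection requires 2 n t = (m + ½) λ.
The second-smallest nonzero thickness corresponds to m = 1: t = (m + ½) λ / (2 n) = 1.50 × 687 / (2 × 2.41) = 214 nm.

214 nm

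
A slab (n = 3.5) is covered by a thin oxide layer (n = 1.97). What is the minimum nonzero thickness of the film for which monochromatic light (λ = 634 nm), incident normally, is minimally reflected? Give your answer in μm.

At the upper boundary (n = 1.0 to n = 1.97) the reflected ray undergoes a half-wave phase shift.
Ray reflecting at the bottom interface goes from n = 1.97 toward n = 3.5: a half-wave phase shift.
Zero or two π shifts → no net half-wave offset.
With no net inversion, destructive interference in reflection requires 2 n t = (m + ½) λ.
Minimum at m = 0: t = λ / (4 n) = 634 / (4 × 1.97) = 80.5 nm.

0.0805 μm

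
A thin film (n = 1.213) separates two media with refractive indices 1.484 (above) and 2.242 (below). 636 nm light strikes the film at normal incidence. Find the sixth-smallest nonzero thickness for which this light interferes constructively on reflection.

1442 nm

Top surface (1.484 → 1.213): reflection off a lower-index medium gives no phase shift.
Bottom surface (1.213 → 2.242): reflection off a higher-index medium gives a half-wave phase shift.
The two reflections differ by half a wavelength.
With one net inversion, constructive interference in reflection requires 2 n t = (m + ½) λ.
The sixth-smallest nonzero thickness corresponds to m = 5: t = (m + ½) λ / (2 n) = 5.50 × 636 / (2 × 1.213) = 1442 nm.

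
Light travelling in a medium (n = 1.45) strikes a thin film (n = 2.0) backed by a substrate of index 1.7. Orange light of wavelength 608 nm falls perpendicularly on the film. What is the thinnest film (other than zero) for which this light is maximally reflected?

76.0 nm

Top surface (1.45 → 2.0): reflection off a higher-index medium gives a half-wave phase shift.
Bottom surface (2.0 → 1.7): reflection off a lower-index medium gives no phase shift.
The two reflections differ by half a wavelength.
With one net inversion, constructive interference in reflection requires 2 n t = (m + ½) λ.
Minimum at m = 0: t = λ / (4 n) = 608 / (4 × 2.0) = 76.0 nm.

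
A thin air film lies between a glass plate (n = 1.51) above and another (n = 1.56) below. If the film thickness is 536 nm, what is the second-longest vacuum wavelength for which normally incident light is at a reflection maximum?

715 nm

Top surface (1.51 → 1.0): reflection off a lower-index medium gives no phase shift.
Bottom surface (1.0 → 1.56): reflection off a higher-index medium gives a half-wave phase shift.
The two reflections differ by half a wavelength.
With one net inversion, constructive interference in reflection requires 2 n t = (m + ½) λ.
λ = 2 n t / (m + ½). The second-longest wavelength is m = 1: λ = 2 × 1.0 × 536 / 1.50 = 715 nm.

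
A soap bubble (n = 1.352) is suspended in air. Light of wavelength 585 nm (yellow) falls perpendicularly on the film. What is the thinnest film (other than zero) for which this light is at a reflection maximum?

108 nm

Top surface (1.0 → 1.352): reflection off a higher-index medium gives a half-wave phase shift.
Bottom surface (1.352 → 1.0): reflection off a lower-index medium gives no phase shift.
Exactly one π shift → a net half-wave offset.
So the condition for constructive reflection is 2 n t = (m + ½) λ.
Minimum at m = 0: t = λ / (4 n) = 585 / (4 × 1.352) = 108 nm.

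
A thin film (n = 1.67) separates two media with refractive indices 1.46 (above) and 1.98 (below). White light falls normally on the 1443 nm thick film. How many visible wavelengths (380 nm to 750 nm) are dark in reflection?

7

Top surface (1.46 → 1.67): reflection off a higher-index medium gives a half-wave phase shift.
At the lower boundary (n = 1.67 to n = 1.98) the reflected ray undergoes a half-wave phase shift.
Net: no relative phase inversion (both shifts match).
So the condition for destructive reflection is 2 n t = (m + ½) λ.
λ = 2 n t / (m + ½) = 4820 / (m + ½) nm.
m=5: 876 nm (IR); m=6: 741 nm (visible); m=7: 643 nm (visible); m=8: 567 nm (visible); m=9: 507 nm (visible); m=10: 459 nm (visible); m=11: 419 nm (visible); m=12: 386 nm (visible); m=13: 357 nm (UV).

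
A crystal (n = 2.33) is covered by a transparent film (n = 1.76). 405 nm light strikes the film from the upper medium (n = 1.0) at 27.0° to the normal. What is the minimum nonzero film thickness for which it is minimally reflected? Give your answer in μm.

0.0595 μm

Ray reflecting at the top interface goes from n = 1.0 toward n = 1.76: a half-wave phase shift.
Ray reflecting at the bottom interface goes from n = 1.76 toward n = 2.33: a half-wave phase shift.
Net: no relative phase inversion (both shifts match).
For dark reflection here: 2 n t cos θ_r = (m + ½) λ.
Snell's law: 1.0 sin 27.0° = 1.76 sin θ_r → sin θ_r = 0.258, cos θ_r = 0.966.
Minimum at m = 0: t = λ / (4 n cos θ_r) = 405 / (4 × 1.76 × 0.966) = 59.5 nm.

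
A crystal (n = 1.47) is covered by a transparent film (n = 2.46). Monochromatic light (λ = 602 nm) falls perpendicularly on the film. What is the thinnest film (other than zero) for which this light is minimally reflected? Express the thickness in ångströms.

1224 Å

Top surface (1.0 → 2.46): reflection off a higher-index medium gives a half-wave phase shift.
At the lower boundary (n = 2.46 to n = 1.47) the reflected ray undergoes no phase shift.
Exactly one π shift → a net half-wave offset.
So the condition for destructive reflection is 2 n t = m λ.
Minimum nonzero at m = 1: t = λ / (2 n) = 602 / (2 × 2.46) = 122 nm.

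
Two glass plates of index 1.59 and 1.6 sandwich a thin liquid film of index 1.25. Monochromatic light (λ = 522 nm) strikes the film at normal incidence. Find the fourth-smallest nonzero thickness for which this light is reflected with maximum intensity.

Top surface (1.59 → 1.25): reflection off a lower-index medium gives no phase shift.
Bottom surface (1.25 → 1.6): reflection off a higher-index medium gives a half-wave phase shift.
Exactly one π shift → a net half-wave offset.
So the condition for constructive reflection is 2 n t = (m + ½) λ.
The fourth-smallest nonzero thickness corresponds to m = 3: t = (m + ½) λ / (2 n) = 3.50 × 522 / (2 × 1.25) = 731 nm.

731 nm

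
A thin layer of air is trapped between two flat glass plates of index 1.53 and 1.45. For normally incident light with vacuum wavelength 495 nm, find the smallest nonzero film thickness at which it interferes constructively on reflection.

124 nm

Ray reflecting at the top interface goes from n = 1.53 toward n = 1.0: no phase shift.
At the lower boundary (n = 1.0 to n = 1.45) the reflected ray undergoes a half-wave phase shift.
The two reflections differ by half a wavelength.
With one net inversion, constructive interference in reflection requires 2 n t = (m + ½) λ.
Minimum at m = 0: t = λ / (4 n) = 495 / (4 × 1.0) = 124 nm.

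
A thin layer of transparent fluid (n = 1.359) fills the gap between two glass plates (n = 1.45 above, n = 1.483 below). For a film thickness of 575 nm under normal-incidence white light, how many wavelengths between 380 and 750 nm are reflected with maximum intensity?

2

Top surface (1.45 → 1.359): reflection off a lower-index medium gives no phase shift.
At the lower boundary (n = 1.359 to n = 1.483) the reflected ray undergoes a half-wave phase shift.
The two reflections differ by half a wavelength.
For bright reflection here: 2 n t = (m + ½) λ.
λ = 2 n t / (m + ½) = 1563 / (m + ½) nm.
m=1: 1042 nm (IR); m=2: 625 nm (visible); m=3: 447 nm (visible); m=4: 347 nm (UV).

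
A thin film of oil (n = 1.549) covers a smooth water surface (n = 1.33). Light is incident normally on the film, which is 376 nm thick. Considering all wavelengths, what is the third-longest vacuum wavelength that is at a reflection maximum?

Ray reflecting at the top interface goes from n = 1.0 toward n = 1.549: a half-wave phase shift.
Bottom surface (1.549 → 1.33): reflection off a lower-index medium gives no phase shift.
The two reflections differ by half a wavelength.
For maximum reflection here: 2 n t = (m + ½) λ.
λ = 2 n t / (m + ½). The third-longest wavelength is m = 2: λ = 2 × 1.549 × 376 / 2.50 = 466 nm.

466 nm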